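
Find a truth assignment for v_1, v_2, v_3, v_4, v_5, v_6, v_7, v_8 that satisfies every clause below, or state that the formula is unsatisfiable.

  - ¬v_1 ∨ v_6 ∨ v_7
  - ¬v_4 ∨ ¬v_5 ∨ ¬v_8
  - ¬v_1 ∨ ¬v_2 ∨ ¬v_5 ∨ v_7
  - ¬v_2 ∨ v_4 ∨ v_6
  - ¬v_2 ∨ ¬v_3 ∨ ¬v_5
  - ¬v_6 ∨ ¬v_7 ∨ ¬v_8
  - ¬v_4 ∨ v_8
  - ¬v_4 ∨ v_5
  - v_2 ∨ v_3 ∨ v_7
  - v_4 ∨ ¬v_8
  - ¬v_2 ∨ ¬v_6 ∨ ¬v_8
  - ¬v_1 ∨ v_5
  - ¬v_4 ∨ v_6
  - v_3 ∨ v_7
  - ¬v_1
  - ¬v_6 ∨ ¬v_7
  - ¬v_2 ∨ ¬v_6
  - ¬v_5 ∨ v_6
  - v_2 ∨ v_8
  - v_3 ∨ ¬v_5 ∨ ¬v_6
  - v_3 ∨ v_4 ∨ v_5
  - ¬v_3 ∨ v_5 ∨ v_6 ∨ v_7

Case v_4 = True:
  (¬v_4 ∨ v_8) forces v_8 = True.
  (¬v_4 ∨ ¬v_5 ∨ ¬v_8) forces v_5 = False.
  Clause (¬v_4 ∨ v_5) is falsified — contradiction.
Case v_4 = False:
  (v_4 ∨ ¬v_8) forces v_8 = False.
  (¬v_1) forces v_1 = False.
  (v_2 ∨ v_8) forces v_2 = True.
  (¬v_2 ∨ v_4 ∨ v_6) forces v_6 = True.
  Clause (¬v_2 ∨ ¬v_6) is falsified — contradiction.
Both cases fail, so the formula is unsatisfiable.

No satisfying assignment exists.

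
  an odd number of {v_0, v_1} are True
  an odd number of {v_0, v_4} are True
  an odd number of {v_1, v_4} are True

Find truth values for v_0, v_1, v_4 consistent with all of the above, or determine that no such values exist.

Adding constraints 1, 2, 3 mod 2: every variable appears an even number of times on the left, so the left side is 0.
But the right sides sum to 1 (mod 2). 0 ≠ 1 — the system is inconsistent.

Unsatisfiable — no assignment works.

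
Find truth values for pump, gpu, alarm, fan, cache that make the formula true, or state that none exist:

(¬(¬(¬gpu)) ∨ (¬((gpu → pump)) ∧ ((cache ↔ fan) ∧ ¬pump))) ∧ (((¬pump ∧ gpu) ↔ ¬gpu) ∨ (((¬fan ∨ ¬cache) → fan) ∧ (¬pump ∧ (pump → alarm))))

pump: False, gpu: False, alarm: False, fan: True, cache: True

  ¬(¬(¬gpu)) ∨ (¬((gpu → pump)) ∧ ((cache ↔ fan) ∧ ¬pump)) = True
    ¬(¬(¬gpu)) = True
      ¬(¬gpu) = False
        ¬gpu = True
    ¬((gpu → pump)) ∧ ((cache ↔ fan) ∧ ¬pump) = False
      ¬((gpu → pump)) = False
        gpu → pump = True
      (cache ↔ fan) ∧ ¬pump = True
        cache ↔ fan = True
        ¬pump = True
  ((¬pump ∧ gpu) ↔ ¬gpu) ∨ (((¬fan ∨ ¬cache) → fan) ∧ (¬pump ∧ (pump → alarm))) = True
    (¬pump ∧ gpu) ↔ ¬gpu = False
      ¬pump ∧ gpu = False
        ¬pump = True
      ¬gpu = True
    ((¬fan ∨ ¬cache) → fan) ∧ (¬pump ∧ (pump → alarm)) = True
      (¬fan ∨ ¬cache) → fan = True
        ¬fan ∨ ¬cache = False
          ¬fan = False
          ¬cache = False
      ¬pump ∧ (pump → alarm) = True
        ¬pump = True
        pump → alarm = True
Both conjuncts True, so the formula holds.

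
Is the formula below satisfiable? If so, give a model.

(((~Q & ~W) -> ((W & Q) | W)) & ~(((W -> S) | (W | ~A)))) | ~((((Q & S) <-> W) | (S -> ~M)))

A = False, M = True, S = True, Q = True, W = False

  (((~Q & ~W) -> ((W & Q) | W)) & ~(((W -> S) | (W | ~A)))) | ~((((Q & S) <-> W) | (S -> ~M))) = True
    ((~Q & ~W) -> ((W & Q) | W)) & ~(((W -> S) | (W | ~A))) = False
      (~Q & ~W) -> ((W & Q) | W) = True
        ~Q & ~W = False
          ~Q = False
          ~W = True
        (W & Q) | W = False
          W & Q = False
      ~(((W -> S) | (W | ~A))) = False
        (W -> S) | (W | ~A) = True
          W -> S = True
          W | ~A = True
            ~A = True
    ~((((Q & S) <-> W) | (S -> ~M))) = True
      ((Q & S) <-> W) | (S -> ~M) = False
        (Q & S) <-> W = False
          Q & S = True
        S -> ~M = False
          ~M = False
The formula evaluates to True.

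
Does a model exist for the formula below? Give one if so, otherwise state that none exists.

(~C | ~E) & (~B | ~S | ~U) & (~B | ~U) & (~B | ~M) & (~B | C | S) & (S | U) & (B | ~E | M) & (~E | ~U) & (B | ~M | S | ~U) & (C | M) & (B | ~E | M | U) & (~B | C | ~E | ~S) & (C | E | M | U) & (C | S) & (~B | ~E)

M: True, B: False, C: False, S: True, E: True, U: False

Set M = True.
  then (~B | ~M) forces B = False.
Set C = False.
  then (C | S) forces S = True.
Set E = True.
  then (~E | ~U) forces U = False.
All clauses satisfied.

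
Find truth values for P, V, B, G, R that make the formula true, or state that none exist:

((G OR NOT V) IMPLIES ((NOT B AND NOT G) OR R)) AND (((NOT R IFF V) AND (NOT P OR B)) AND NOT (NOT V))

P=F; V=T; B=T; G=F; R=F

  (G OR NOT V) IMPLIES ((NOT B AND NOT G) OR R) = True
    G OR NOT V = False
      NOT V = False
    (NOT B AND NOT G) OR R = False
      NOT B AND NOT G = False
        NOT B = False
        NOT G = True
  ((NOT R IFF V) AND (NOT P OR B)) AND NOT (NOT V) = True
    (NOT R IFF V) AND (NOT P OR B) = True
      NOT R IFF V = True
        NOT R = True
      NOT P OR B = True
        NOT P = True
    NOT (NOT V) = True
      NOT V = False
Both conjuncts True, so the formula holds.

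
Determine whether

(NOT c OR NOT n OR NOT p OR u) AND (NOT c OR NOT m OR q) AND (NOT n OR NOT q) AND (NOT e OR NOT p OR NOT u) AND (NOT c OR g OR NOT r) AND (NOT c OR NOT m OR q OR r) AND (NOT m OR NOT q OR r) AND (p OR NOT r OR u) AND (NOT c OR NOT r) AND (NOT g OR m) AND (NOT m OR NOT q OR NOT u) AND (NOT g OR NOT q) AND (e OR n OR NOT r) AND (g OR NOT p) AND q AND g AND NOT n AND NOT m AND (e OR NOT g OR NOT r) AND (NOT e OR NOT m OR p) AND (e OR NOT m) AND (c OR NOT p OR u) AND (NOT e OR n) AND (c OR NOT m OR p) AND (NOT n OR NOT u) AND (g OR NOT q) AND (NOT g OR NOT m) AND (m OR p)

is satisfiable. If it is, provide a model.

The formula is unsatisfiable.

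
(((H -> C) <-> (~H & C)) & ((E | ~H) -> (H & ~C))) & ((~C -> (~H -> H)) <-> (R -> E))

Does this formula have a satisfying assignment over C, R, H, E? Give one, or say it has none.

C: False, R: False, H: True, E: False

  ((H -> C) <-> (~H & C)) & ((E | ~H) -> (H & ~C)) = True
    (H -> C) <-> (~H & C) = True
      H -> C = False
      ~H & C = False
        ~H = False
    (E | ~H) -> (H & ~C) = True
      E | ~H = False
        ~H = False
      H & ~C = True
        ~C = True
  (~C -> (~H -> H)) <-> (R -> E) = True
    ~C -> (~H -> H) = True
      ~C = True
      ~H -> H = True
        ~H = False
    R -> E = True
Both conjuncts True, so the formula holds.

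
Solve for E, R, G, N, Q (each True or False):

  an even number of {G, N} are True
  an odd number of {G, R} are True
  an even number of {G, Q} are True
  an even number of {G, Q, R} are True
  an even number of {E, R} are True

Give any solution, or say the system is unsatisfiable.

E = False, R = False, G = True, N = True, Q = True

{G, N}: 2 true → even ✓
{G, R}: 1 true → odd ✓
{G, Q}: 2 true → even ✓
{G, Q, R}: 2 true → even ✓
{E, R}: 0 true → even ✓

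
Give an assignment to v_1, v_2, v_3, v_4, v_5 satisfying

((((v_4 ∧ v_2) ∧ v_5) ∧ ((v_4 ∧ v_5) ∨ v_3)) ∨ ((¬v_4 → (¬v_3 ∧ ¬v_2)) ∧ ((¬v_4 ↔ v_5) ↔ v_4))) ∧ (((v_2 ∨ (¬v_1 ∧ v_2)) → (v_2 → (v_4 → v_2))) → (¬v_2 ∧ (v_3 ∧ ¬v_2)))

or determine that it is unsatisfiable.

v_1: False, v_2: False, v_3: True, v_4: True, v_5: False

  (((v_4 ∧ v_2) ∧ v_5) ∧ ((v_4 ∧ v_5) ∨ v_3)) ∨ ((¬v_4 → (¬v_3 ∧ ¬v_2)) ∧ ((¬v_4 ↔ v_5) ↔ v_4)) = True
    ((v_4 ∧ v_2) ∧ v_5) ∧ ((v_4 ∧ v_5) ∨ v_3) = False
      (v_4 ∧ v_2) ∧ v_5 = False
        v_4 ∧ v_2 = False
      (v_4 ∧ v_5) ∨ v_3 = True
        v_4 ∧ v_5 = False
    (¬v_4 → (¬v_3 ∧ ¬v_2)) ∧ ((¬v_4 ↔ v_5) ↔ v_4) = True
      ¬v_4 → (¬v_3 ∧ ¬v_2) = True
        ¬v_4 = False
        ¬v_3 ∧ ¬v_2 = False
          ¬v_3 = False
          ¬v_2 = True
      (¬v_4 ↔ v_5) ↔ v_4 = True
        ¬v_4 ↔ v_5 = True
          ¬v_4 = False
  ((v_2 ∨ (¬v_1 ∧ v_2)) → (v_2 → (v_4 → v_2))) → (¬v_2 ∧ (v_3 ∧ ¬v_2)) = True
    (v_2 ∨ (¬v_1 ∧ v_2)) → (v_2 → (v_4 → v_2)) = True
      v_2 ∨ (¬v_1 ∧ v_2) = False
        ¬v_1 ∧ v_2 = False
          ¬v_1 = True
      v_2 → (v_4 → v_2) = True
        v_4 → v_2 = False
    ¬v_2 ∧ (v_3 ∧ ¬v_2) = True
      ¬v_2 = True
      v_3 ∧ ¬v_2 = True
        ¬v_2 = True
Both conjuncts True, so the formula holds.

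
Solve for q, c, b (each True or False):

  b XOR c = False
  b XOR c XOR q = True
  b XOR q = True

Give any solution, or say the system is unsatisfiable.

q = True, c = False, b = False

b XOR c = F XOR F = False ✓
b XOR c XOR q = F XOR F XOR T = True ✓
b XOR q = F XOR T = True ✓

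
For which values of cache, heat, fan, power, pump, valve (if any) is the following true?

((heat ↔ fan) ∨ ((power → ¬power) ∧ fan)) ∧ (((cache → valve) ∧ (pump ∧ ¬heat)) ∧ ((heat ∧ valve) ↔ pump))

The formula is unsatisfiable.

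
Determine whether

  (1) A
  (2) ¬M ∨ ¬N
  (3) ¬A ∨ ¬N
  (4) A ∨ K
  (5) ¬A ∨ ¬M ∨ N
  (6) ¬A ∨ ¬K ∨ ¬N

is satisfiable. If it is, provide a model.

K = False, A = True, M = False, N = False

Unit clause (A) forces A = True.
In (¬A ∨ ¬N) only ¬N is left, so N = False.
In (¬A ∨ ¬M ∨ N) only ¬M is left, so M = False.
Set K = False.
Check each clause:
  (A): A holds.
  (¬M ∨ ¬N): ¬M holds.
  (¬A ∨ ¬N): ¬N holds.
  (A ∨ K): A holds.
  (¬A ∨ ¬M ∨ N): ¬M holds.
  (¬A ∨ ¬K ∨ ¬N): ¬K holds.
All clauses satisfied.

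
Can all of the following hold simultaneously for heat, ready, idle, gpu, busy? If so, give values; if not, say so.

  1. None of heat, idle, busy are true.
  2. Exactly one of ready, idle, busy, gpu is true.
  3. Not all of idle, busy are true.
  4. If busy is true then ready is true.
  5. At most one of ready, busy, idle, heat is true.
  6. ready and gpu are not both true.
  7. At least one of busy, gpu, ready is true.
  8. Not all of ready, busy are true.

heat=F; ready=T; idle=F; gpu=F; busy=F

  (1) {heat, idle, busy}: 0 true — none ✓
  (2) {ready, idle, busy, gpu}: 1 true — exactly one ✓
  (3) {idle, busy}: 0/2 true — not all ✓
  (4) busy=F ⇒ ready: vacuous ✓
  (5) {ready, busy, idle, heat}: 1 true — at most one ✓
  (6) ready=T, gpu=F — not both ✓
  (7) {busy, gpu, ready}: 1 true — at least one ✓
  (8) {ready, busy}: 1/2 true — not all ✓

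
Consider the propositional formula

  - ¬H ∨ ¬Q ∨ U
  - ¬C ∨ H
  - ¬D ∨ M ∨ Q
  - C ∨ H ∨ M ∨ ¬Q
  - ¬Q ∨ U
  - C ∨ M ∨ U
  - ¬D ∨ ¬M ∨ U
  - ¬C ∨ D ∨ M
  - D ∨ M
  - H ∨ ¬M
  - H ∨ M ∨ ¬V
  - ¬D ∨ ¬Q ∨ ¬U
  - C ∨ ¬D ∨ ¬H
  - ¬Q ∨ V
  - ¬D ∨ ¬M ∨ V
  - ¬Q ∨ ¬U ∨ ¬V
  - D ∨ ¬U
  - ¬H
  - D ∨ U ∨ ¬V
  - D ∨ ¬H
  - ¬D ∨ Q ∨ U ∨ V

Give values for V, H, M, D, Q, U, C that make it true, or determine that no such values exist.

No satisfying assignment exists.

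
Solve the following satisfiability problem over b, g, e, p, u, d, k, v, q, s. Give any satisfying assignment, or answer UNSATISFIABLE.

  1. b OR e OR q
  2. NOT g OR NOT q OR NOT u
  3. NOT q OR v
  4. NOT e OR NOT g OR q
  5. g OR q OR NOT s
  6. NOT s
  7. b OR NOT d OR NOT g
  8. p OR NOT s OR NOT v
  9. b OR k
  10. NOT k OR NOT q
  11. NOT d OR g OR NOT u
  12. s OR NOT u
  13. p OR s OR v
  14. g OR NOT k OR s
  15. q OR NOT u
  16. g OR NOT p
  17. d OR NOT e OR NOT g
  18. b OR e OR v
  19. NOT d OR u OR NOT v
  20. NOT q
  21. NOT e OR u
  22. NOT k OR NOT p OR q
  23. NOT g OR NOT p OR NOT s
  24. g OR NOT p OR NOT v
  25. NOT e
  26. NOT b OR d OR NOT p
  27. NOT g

Unit clause (NOT s) forces s = False.
In (s OR NOT u) only NOT u is left, so u = False.
Unit clause (NOT q) forces q = False.
In (NOT e OR u) only NOT e is left, so e = False.
Unit clause (NOT g) forces g = False.
In (b OR e OR q) only b is left, so b = True.
In (g OR NOT k OR s) only NOT k is left, so k = False.
In (g OR NOT p) only NOT p is left, so p = False.
In (p OR s OR v) only v is left, so v = True.
In (NOT d OR u OR NOT v) only NOT d is left, so d = False.
All clauses satisfied.

b = True, g = False, e = False, p = False, u = False, d = False, k = False, v = True, q = False, s = False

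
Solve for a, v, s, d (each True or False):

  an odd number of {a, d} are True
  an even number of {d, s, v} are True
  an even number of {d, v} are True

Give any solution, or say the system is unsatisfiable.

a: False, v: True, s: False, d: True

{a, d}: 1 true → odd ✓
{d, s, v}: 2 true → even ✓
{d, v}: 2 true → even ✓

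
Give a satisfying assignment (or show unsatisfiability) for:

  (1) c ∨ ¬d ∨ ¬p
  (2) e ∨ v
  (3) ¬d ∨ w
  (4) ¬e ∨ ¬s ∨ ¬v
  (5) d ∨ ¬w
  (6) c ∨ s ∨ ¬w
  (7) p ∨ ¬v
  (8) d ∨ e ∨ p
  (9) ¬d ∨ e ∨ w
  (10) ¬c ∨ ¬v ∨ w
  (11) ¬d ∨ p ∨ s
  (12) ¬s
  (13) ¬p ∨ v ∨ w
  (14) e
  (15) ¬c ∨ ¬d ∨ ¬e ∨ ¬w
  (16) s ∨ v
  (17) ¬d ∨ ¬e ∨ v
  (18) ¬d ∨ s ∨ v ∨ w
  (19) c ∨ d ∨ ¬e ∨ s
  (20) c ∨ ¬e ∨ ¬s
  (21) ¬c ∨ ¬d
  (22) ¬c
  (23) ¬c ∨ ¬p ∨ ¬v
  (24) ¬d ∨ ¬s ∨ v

The formula is unsatisfiable.

Case c = True:
  Clause (¬c) is falsified — contradiction.
Case c = False:
  (¬s) forces s = False.
  (c ∨ s ∨ ¬w) forces w = False.
  (¬d ∨ w) forces d = False.
  (e) forces e = True.
  Clause (c ∨ d ∨ ¬e ∨ s) is falsified — contradiction.
Both cases fail, so the formula is unsatisfiable.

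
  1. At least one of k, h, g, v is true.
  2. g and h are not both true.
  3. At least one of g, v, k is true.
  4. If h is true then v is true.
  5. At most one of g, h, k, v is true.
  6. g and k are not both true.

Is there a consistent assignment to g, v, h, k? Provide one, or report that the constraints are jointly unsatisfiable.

g: True, v: False, h: False, k: False

  (1) {k, h, g, v}: 1 true — at least one ✓
  (2) g=T, h=F — not both ✓
  (3) {g, v, k}: 1 true — at least one ✓
  (4) h=F ⇒ v: vacuous ✓
  (5) {g, h, k, v}: 1 true — at most one ✓
  (6) g=T, k=F — not both ✓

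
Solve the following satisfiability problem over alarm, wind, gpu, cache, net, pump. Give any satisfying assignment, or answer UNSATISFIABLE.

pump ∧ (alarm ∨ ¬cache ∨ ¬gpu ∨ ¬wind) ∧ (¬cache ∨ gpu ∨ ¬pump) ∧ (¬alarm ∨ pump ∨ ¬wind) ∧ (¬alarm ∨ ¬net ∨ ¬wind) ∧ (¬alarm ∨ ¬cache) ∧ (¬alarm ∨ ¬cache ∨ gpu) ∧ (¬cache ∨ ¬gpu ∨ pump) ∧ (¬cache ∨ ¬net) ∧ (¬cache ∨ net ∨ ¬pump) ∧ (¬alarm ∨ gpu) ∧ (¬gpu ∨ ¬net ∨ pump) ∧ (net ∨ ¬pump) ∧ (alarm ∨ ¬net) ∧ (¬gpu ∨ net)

alarm=T, wind=F, gpu=T, cache=F, net=T, pump=T

Unit clause (pump) forces pump = True.
In (net ∨ ¬pump) only net is left, so net = True.
In (alarm ∨ ¬net) only alarm is left, so alarm = True.
In (¬alarm ∨ ¬net ∨ ¬wind) only ¬wind is left, so wind = False.
In (¬alarm ∨ ¬cache) only ¬cache is left, so cache = False.
In (¬alarm ∨ gpu) only gpu is left, so gpu = True.
All clauses satisfied.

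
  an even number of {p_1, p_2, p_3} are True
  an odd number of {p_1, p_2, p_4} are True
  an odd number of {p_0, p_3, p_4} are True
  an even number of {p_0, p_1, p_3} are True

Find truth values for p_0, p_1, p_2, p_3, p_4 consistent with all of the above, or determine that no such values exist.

p_0 = False, p_1 = False, p_2 = False, p_3 = False, p_4 = True

{p_1, p_2, p_3}: 0 true → even ✓
{p_1, p_2, p_4}: 1 true → odd ✓
{p_0, p_3, p_4}: 1 true → odd ✓
{p_0, p_1, p_3}: 0 true → even ✓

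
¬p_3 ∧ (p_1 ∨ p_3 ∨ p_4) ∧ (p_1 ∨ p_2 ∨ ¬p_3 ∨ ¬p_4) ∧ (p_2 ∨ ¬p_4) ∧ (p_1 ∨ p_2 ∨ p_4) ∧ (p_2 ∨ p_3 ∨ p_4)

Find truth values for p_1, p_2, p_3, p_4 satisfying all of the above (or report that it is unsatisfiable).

Unit clause (¬p_3) forces p_3 = False.
Set p_1 = True.
Try p_2 = False:
  (p_2 ∨ ¬p_4) forces p_4 = False.
  clause (p_2 ∨ p_3 ∨ p_4) is falsified — backtrack.
So p_2 = True.
Set p_4 = False.
Check each clause:
  (¬p_3): ¬p_3 holds.
  (p_1 ∨ p_3 ∨ p_4): p_1 holds.
  (p_1 ∨ p_2 ∨ ¬p_3 ∨ ¬p_4): p_1 holds.
  (p_2 ∨ ¬p_4): p_2 holds.
  (p_1 ∨ p_2 ∨ p_4): p_1 holds.
  (p_2 ∨ p_3 ∨ p_4): p_2 holds.
All clauses satisfied.

p_1=T; p_2=T; p_3=F; p_4=F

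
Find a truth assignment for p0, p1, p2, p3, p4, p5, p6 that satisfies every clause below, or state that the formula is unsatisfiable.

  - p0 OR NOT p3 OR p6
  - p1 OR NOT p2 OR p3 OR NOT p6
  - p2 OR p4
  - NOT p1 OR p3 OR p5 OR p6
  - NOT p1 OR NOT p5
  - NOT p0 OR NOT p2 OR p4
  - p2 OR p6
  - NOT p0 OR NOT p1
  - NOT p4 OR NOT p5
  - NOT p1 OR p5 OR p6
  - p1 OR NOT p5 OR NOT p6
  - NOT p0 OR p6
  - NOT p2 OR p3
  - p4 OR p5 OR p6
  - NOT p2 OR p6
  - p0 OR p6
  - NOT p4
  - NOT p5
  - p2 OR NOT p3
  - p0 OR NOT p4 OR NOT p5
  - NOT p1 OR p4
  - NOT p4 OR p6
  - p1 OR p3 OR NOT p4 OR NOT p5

Unit clause (NOT p4) forces p4 = False.
Unit clause (NOT p5) forces p5 = False.
In (NOT p1 OR p4) only NOT p1 is left, so p1 = False.
In (p2 OR p4) only p2 is left, so p2 = True.
In (NOT p0 OR NOT p2 OR p4) only NOT p0 is left, so p0 = False.
In (NOT p2 OR p3) only p3 is left, so p3 = True.
In (p4 OR p5 OR p6) only p6 is left, so p6 = True.
All clauses satisfied.

p0=F, p1=F, p2=T, p3=T, p4=F, p5=F, p6=T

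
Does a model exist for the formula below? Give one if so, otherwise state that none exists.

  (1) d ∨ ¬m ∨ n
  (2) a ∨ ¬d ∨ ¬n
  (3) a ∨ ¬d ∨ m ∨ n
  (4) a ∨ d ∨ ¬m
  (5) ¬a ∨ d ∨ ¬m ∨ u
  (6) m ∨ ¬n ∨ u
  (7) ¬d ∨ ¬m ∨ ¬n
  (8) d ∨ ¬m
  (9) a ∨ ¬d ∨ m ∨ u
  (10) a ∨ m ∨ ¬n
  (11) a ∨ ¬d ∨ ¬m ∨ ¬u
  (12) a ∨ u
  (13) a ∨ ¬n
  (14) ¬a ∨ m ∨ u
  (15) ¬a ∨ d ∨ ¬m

Set d = True.
Try a = False:
  (a ∨ ¬d ∨ ¬n) forces n = False.
  (a ∨ ¬d ∨ m ∨ n) forces m = True.
  (a ∨ ¬d ∨ ¬m ∨ ¬u) forces u = False.
  clause (a ∨ u) is falsified — backtrack.
So a = True.
Set m = True.
  then (¬d ∨ ¬m ∨ ¬n) forces n = False.
Set u = False.
All clauses satisfied.

d: True; a: True; m: True; u: False; n: False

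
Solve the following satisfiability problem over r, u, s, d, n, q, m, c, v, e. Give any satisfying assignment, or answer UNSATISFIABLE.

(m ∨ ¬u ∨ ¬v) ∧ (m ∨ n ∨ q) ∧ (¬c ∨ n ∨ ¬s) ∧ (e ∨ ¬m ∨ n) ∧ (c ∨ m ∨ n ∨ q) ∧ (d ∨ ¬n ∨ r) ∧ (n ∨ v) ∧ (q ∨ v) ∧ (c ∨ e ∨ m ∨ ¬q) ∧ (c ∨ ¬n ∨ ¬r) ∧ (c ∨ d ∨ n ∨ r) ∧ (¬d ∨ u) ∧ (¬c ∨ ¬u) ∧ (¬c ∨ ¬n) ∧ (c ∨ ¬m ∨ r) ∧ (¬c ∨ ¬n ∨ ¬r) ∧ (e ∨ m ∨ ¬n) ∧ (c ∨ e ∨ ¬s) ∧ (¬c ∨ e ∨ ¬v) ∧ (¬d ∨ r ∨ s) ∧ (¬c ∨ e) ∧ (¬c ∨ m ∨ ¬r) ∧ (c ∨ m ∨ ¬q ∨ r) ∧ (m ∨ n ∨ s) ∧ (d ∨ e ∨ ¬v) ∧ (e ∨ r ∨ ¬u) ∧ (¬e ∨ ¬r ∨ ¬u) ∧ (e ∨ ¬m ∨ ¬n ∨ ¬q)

Set r = False.
Set u = False.
  then (¬d ∨ u) forces d = False.
  then (d ∨ ¬n ∨ r) forces n = False.
  then (n ∨ v) forces v = True.
  then (c ∨ d ∨ n ∨ r) forces c = True.
  then (¬c ∨ e ∨ ¬v) forces e = True.
  then (¬c ∨ n ∨ ¬s) forces s = False.
  then (m ∨ n ∨ s) forces m = True.
Set q = True.
All clauses satisfied.

r: False; u: False; s: False; d: False; n: False; q: True; m: True; c: True; v: True; e: True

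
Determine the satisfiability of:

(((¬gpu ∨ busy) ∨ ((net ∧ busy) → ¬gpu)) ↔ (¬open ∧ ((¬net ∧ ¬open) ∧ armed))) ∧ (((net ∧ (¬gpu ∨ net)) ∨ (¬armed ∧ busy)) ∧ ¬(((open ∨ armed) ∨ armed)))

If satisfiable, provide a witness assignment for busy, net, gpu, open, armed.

Case armed = True: the conjunct ¬(((open ∨ armed) ∨ armed)) becomes ¬((True ∨ True)) = False.
Case armed = False: the formula simplifies to ¬(((¬gpu ∨ busy) ∨ ((net ∧ busy) → ¬gpu))) ∧ (((net ∧ (¬gpu ∨ net)) ∨ busy) ∧ ¬open).
  busy = True: the conjunct ¬(((¬gpu ∨ busy) ∨ ((net ∧ busy) → ¬gpu))) becomes ¬((True ∨ (net → ¬gpu))) = False.
  busy = False: the conjunct ¬(((¬gpu ∨ busy) ∨ ((net ∧ busy) → ¬gpu))) becomes ¬((¬gpu ∨ True)) = False.
Both cases fail — unsatisfiable.

The formula is unsatisfiable.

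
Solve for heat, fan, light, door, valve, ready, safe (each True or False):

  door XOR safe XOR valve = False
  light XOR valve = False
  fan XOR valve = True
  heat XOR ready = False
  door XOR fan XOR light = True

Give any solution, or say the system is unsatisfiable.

heat=F, fan=T, light=F, door=F, valve=F, ready=F, safe=F

door XOR safe XOR valve = F XOR F XOR F = False ✓
light XOR valve = F XOR F = False ✓
fan XOR valve = T XOR F = True ✓
heat XOR ready = F XOR F = False ✓
door XOR fan XOR light = F XOR T XOR F = True ✓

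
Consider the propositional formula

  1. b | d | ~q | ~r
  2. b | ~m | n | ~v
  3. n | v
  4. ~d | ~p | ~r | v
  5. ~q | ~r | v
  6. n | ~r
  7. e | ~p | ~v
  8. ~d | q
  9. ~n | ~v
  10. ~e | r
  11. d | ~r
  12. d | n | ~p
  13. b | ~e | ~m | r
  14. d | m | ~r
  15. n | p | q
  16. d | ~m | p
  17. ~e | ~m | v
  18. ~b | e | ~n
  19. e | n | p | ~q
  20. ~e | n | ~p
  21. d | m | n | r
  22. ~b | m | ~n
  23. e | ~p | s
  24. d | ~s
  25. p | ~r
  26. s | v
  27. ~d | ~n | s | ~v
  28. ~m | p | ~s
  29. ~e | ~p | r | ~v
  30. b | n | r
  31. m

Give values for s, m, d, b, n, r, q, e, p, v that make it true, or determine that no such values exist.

Unit clause (m) forces m = True.
Set s = True.
  then (d | ~s) forces d = True.
  then (~m | p | ~s) forces p = True.
  then (~d | q) forces q = True.
Set b = False.
Try n = False:
  (b | ~m | n | ~v) forces v = False.
  clause (n | v) is falsified — backtrack.
So n = True.
  then (~n | ~v) forces v = False.
  then (~e | ~m | v) forces e = False.
  then (~d | ~p | ~r | v) forces r = False.
All clauses satisfied.

s=T, m=T, d=T, b=F, n=T, r=F, q=T, e=F, p=T, v=F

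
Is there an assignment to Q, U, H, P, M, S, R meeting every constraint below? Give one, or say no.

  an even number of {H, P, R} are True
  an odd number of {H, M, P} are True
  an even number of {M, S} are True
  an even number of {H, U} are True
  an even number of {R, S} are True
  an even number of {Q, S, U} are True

Adding constraints 1, 2, 3, 5 mod 2: every variable appears an even number of times on the left, so the left side is 0.
But the right sides sum to 1 (mod 2). 0 ≠ 1 — the system is inconsistent.

UNSATISFIABLE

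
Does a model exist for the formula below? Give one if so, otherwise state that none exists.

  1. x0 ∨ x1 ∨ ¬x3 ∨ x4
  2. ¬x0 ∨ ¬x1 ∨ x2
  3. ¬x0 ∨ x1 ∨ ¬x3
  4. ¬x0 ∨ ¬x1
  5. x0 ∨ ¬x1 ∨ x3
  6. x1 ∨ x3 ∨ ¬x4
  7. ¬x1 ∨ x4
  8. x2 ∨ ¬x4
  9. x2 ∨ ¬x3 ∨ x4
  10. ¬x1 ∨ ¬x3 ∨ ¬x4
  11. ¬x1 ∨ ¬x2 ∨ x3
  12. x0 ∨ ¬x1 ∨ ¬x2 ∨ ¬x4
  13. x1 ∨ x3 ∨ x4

Try x0 = True:
  (¬x0 ∨ ¬x1) forces x1 = False.
  (¬x0 ∨ x1 ∨ ¬x3) forces x3 = False.
  (x1 ∨ x3 ∨ ¬x4) forces x4 = False.
  clause (x1 ∨ x3 ∨ x4) is falsified — backtrack.
So x0 = False.
Set x1 = False.
Try x2 = False:
  (x2 ∨ ¬x4) forces x4 = False.
  (x0 ∨ x1 ∨ ¬x3 ∨ x4) forces x3 = False.
  clause (x1 ∨ x3 ∨ x4) is falsified — backtrack.
So x2 = True.
Set x3 = True.
  then (x0 ∨ x1 ∨ ¬x3 ∨ x4) forces x4 = True.
All clauses satisfied.

x0=F; x1=F; x2=T; x3=T; x4=T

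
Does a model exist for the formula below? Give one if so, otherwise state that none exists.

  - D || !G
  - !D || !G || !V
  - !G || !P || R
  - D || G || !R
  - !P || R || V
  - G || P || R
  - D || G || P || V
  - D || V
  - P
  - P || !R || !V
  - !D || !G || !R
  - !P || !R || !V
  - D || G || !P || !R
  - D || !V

Unit clause (P) forces P = True.
Try G = True:
  (D || !G) forces D = True.
  (!D || !G || !V) forces V = False.
  (!G || !P || R) forces R = True.
  clause (!D || !G || !R) is falsified — backtrack.
So G = False.
Set R = False.
  then (!P || R || V) forces V = True.
  then (D || !V) forces D = True.
All clauses satisfied.

G = False, R = False, V = True, P = True, D = True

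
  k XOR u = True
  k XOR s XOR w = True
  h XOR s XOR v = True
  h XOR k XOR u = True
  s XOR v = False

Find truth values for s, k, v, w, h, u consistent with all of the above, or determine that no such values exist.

Adding constraints 1, 3, 4, 5 mod 2: every variable appears an even number of times on the left, so the left side is 0.
But the right sides sum to 1 (mod 2). 0 ≠ 1 — the system is inconsistent.

UNSATISFIABLE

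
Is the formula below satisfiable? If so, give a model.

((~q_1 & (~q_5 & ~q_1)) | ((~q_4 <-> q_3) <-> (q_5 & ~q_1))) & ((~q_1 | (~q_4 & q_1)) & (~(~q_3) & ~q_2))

q_1=F, q_2=F, q_3=T, q_4=F, q_5=F

  (~q_1 & (~q_5 & ~q_1)) | ((~q_4 <-> q_3) <-> (q_5 & ~q_1)) = True
    ~q_1 & (~q_5 & ~q_1) = True
      ~q_1 = True
      ~q_5 & ~q_1 = True
        ~q_5 = True
        ~q_1 = True
    (~q_4 <-> q_3) <-> (q_5 & ~q_1) = False
      ~q_4 <-> q_3 = True
        ~q_4 = True
      q_5 & ~q_1 = False
        ~q_1 = True
  (~q_1 | (~q_4 & q_1)) & (~(~q_3) & ~q_2) = True
    ~q_1 | (~q_4 & q_1) = True
      ~q_1 = True
      ~q_4 & q_1 = False
        ~q_4 = True
    ~(~q_3) & ~q_2 = True
      ~(~q_3) = True
        ~q_3 = False
      ~q_2 = True
Both conjuncts True, so the formula holds.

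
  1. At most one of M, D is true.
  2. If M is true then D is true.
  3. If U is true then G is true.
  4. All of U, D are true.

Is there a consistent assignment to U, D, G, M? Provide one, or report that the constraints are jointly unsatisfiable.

U = True, D = True, G = True, M = False

  (1) {M, D}: 1 true — at most one ✓
  (2) M=F ⇒ D: vacuous ✓
  (3) U=T ⇒ G: T ✓
  (4) {U, D}: all 2 true ✓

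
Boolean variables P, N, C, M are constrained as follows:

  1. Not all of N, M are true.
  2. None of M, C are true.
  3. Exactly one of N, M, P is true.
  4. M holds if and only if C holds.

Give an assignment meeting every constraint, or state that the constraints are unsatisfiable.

P = False; N = True; C = False; M = False

  (1) {N, M}: 1/2 true — not all ✓
  (2) {M, C}: 0 true — none ✓
  (3) {N, M, P}: 1 true — exactly one ✓
  (4) M=F, C=F — same ✓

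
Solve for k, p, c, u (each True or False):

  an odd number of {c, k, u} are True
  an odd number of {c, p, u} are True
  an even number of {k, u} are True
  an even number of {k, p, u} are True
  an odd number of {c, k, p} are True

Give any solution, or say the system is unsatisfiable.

k = False; p = False; c = True; u = False

{c, k, u}: 1 true → odd ✓
{c, p, u}: 1 true → odd ✓
{k, u}: 0 true → even ✓
{k, p, u}: 0 true → even ✓
{c, k, p}: 1 true → odd ✓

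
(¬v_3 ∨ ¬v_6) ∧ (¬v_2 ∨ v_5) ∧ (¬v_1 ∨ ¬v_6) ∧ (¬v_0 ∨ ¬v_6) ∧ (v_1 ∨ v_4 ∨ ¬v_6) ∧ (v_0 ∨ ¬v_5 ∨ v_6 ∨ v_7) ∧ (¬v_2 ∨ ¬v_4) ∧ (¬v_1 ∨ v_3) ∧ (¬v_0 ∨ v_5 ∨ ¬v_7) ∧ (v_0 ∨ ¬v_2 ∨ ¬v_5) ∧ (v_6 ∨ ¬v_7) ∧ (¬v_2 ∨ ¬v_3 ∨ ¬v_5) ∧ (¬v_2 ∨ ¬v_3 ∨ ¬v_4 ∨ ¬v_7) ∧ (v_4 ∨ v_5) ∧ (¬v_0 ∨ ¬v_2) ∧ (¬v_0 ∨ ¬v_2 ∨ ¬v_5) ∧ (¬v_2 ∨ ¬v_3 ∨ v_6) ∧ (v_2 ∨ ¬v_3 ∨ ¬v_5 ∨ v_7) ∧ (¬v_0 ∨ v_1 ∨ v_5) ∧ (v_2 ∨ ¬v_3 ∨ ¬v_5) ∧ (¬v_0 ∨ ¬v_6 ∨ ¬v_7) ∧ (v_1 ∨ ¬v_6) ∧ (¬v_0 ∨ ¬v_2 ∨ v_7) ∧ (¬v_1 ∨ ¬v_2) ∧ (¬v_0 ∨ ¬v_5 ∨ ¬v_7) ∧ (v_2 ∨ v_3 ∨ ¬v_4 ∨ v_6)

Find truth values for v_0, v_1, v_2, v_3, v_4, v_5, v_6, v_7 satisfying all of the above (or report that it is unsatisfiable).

Set v_0 = True.
  then (¬v_0 ∨ ¬v_6) forces v_6 = False.
  then (v_6 ∨ ¬v_7) forces v_7 = False.
  then (¬v_0 ∨ ¬v_2) forces v_2 = False.
Set v_1 = False.
  then (¬v_0 ∨ v_1 ∨ v_5) forces v_5 = True.
  then (v_2 ∨ ¬v_3 ∨ ¬v_5) forces v_3 = False.
  then (v_2 ∨ v_3 ∨ ¬v_4 ∨ v_6) forces v_4 = False.
All clauses satisfied.

v_0: True, v_1: False, v_2: False, v_3: False, v_4: False, v_5: True, v_6: False, v_7: False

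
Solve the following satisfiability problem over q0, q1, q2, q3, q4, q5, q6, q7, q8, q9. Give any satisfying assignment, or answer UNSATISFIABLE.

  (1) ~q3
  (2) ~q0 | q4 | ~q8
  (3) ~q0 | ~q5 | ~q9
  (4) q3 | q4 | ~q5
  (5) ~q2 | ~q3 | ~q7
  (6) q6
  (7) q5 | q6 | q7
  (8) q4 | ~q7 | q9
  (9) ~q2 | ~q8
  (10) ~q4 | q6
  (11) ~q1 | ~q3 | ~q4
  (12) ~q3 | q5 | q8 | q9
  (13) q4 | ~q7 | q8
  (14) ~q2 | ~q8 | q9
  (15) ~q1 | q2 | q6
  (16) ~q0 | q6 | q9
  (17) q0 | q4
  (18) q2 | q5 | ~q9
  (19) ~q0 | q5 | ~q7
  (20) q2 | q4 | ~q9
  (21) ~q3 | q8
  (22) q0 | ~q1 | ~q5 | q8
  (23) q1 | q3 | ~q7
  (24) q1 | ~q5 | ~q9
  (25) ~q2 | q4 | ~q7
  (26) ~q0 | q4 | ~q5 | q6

Unit clause (~q3) forces q3 = False.
Unit clause (q6) forces q6 = True.
Set q0 = False.
  then (q0 | q4) forces q4 = True.
Set q1 = True.
Set q2 = False.
Set q5 = True.
  then (q0 | ~q1 | ~q5 | q8) forces q8 = True.
Set q7 = False.
Set q9 = True.
All clauses satisfied.

q0 = False, q1 = True, q2 = False, q3 = False, q4 = True, q5 = True, q6 = True, q7 = False, q8 = True, q9 = True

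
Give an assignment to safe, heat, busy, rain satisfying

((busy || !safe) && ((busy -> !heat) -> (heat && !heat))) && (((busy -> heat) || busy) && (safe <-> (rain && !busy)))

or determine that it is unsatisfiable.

safe=F, heat=T, busy=T, rain=F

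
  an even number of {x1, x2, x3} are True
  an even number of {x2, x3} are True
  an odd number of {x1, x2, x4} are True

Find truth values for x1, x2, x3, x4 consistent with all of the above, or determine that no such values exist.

x1=F; x2=T; x3=T; x4=F

{x1, x2, x3}: 2 true → even ✓
{x2, x3}: 2 true → even ✓
{x1, x2, x4}: 1 true → odd ✓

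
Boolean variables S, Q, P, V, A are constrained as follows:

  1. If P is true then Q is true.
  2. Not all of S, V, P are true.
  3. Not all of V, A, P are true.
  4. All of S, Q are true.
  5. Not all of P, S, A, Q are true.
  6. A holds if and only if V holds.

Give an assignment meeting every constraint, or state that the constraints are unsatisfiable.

S: True, Q: True, P: False, V: False, A: False

  (1) P=F ⇒ Q: vacuous ✓
  (2) {S, V, P}: 1/3 true — not all ✓
  (3) {V, A, P}: 0/3 true — not all ✓
  (4) {S, Q}: all 2 true ✓
  (5) {P, S, A, Q}: 2/4 true — not all ✓
  (6) A=F, V=F — same ✓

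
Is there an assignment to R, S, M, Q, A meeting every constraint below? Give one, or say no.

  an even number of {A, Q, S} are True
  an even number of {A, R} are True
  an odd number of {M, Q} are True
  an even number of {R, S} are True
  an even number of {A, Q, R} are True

R=F, S=F, M=T, Q=F, A=F

{A, Q, S}: 0 true → even ✓
{A, R}: 0 true → even ✓
{M, Q}: 1 true → odd ✓
{R, S}: 0 true → even ✓
{A, Q, R}: 0 true → even ✓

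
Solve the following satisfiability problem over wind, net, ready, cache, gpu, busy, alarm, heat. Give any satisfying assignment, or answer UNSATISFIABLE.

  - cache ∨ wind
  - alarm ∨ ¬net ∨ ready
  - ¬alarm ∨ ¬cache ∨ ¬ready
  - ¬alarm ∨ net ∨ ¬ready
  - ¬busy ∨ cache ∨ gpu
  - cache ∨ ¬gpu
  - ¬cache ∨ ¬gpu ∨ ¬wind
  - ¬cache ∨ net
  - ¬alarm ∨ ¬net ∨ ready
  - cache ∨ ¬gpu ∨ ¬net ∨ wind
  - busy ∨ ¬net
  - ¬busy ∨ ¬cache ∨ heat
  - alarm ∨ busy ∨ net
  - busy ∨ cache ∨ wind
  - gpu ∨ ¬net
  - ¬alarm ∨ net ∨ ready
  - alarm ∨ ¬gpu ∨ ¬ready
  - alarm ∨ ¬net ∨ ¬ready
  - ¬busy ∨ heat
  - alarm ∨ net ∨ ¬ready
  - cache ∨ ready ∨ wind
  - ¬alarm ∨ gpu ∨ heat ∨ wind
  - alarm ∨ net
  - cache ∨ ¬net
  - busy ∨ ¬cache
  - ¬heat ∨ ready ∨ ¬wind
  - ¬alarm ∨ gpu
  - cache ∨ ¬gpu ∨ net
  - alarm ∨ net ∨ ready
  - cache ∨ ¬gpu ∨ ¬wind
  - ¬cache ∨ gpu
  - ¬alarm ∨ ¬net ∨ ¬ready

Case alarm = True:
  (¬alarm ∨ gpu) forces gpu = True.
  (cache ∨ ¬gpu) forces cache = True.
  (¬alarm ∨ ¬cache ∨ ¬ready) forces ready = False.
  (¬cache ∨ ¬gpu ∨ ¬wind) forces wind = False.
  (¬cache ∨ net) forces net = True.
  Clause (¬alarm ∨ ¬net ∨ ready) is falsified — contradiction.
Case alarm = False:
  (alarm ∨ net) forces net = True.
  (alarm ∨ ¬net ∨ ready) forces ready = True.
  Clause (alarm ∨ ¬net ∨ ¬ready) is falsified — contradiction.
Both cases fail, so the formula is unsatisfiable.

No satisfying assignment exists.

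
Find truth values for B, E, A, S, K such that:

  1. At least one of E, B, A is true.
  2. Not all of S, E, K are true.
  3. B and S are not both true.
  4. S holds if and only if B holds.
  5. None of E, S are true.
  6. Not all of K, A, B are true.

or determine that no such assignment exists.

B=F, E=F, A=T, S=F, K=F

  (1) {E, B, A}: 1 true — at least one ✓
  (2) {S, E, K}: 0/3 true — not all ✓
  (3) B=F, S=F — not both ✓
  (4) S=F, B=F — same ✓
  (5) {E, S}: 0 true — none ✓
  (6) {K, A, B}: 1/3 true — not all ✓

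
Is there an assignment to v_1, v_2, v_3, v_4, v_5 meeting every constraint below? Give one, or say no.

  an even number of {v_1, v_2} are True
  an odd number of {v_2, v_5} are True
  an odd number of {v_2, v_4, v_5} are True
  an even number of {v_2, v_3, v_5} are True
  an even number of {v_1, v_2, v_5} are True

v_1 = True; v_2 = True; v_3 = True; v_4 = False; v_5 = False

{v_1, v_2}: 2 true → even ✓
{v_2, v_5}: 1 true → odd ✓
{v_2, v_4, v_5}: 1 true → odd ✓
{v_2, v_3, v_5}: 2 true → even ✓
{v_1, v_2, v_5}: 2 true → even ✓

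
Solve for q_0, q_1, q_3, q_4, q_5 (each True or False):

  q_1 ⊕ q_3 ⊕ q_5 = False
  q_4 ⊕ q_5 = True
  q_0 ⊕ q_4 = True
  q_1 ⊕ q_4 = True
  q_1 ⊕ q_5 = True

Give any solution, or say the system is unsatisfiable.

Adding constraints 2, 4, 5 mod 2: every variable appears an even number of times on the left, so the left side is 0.
But the right sides sum to 1 (mod 2). 0 ≠ 1 — the system is inconsistent.

Unsatisfiable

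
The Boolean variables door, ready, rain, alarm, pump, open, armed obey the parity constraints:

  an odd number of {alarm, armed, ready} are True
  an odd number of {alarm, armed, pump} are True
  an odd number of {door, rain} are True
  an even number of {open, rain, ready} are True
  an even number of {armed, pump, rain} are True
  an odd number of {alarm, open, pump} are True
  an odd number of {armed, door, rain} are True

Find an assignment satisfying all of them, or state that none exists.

door=F, ready=T, rain=T, alarm=F, pump=T, open=F, armed=F

{alarm, armed, ready}: 1 true → odd ✓
{alarm, armed, pump}: 1 true → odd ✓
{door, rain}: 1 true → odd ✓
{open, rain, ready}: 2 true → even ✓
{armed, pump, rain}: 2 true → even ✓
{alarm, open, pump}: 1 true → odd ✓
{armed, door, rain}: 1 true → odd ✓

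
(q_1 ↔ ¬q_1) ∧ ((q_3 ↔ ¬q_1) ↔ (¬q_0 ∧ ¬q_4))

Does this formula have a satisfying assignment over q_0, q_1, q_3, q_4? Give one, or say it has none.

Unsatisfiable — no assignment works.

The conjunct q_1 ↔ ¬q_1 is unsatisfiable on its own:
  q_1=F: evaluates to False.
  q_1=T: evaluates to False.
So the whole conjunction is unsatisfiable.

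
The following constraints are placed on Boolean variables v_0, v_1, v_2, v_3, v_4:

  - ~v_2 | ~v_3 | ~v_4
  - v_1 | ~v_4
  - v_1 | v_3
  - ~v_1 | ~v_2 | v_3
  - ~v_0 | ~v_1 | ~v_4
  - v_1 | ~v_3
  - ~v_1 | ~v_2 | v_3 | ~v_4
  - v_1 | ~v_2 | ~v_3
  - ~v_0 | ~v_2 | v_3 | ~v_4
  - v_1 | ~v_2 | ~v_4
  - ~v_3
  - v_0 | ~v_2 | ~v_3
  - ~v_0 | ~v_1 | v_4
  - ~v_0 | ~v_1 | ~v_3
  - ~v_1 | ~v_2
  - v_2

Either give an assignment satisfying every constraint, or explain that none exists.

Case v_2 = True:
  (~v_3) forces v_3 = False.
  (v_1 | v_3) forces v_1 = True.
  Clause (~v_1 | ~v_2 | v_3) is falsified — contradiction.
Case v_2 = False:
  Clause (v_2) is falsified — contradiction.
Both cases fail, so the formula is unsatisfiable.

Unsatisfiable — no assignment works.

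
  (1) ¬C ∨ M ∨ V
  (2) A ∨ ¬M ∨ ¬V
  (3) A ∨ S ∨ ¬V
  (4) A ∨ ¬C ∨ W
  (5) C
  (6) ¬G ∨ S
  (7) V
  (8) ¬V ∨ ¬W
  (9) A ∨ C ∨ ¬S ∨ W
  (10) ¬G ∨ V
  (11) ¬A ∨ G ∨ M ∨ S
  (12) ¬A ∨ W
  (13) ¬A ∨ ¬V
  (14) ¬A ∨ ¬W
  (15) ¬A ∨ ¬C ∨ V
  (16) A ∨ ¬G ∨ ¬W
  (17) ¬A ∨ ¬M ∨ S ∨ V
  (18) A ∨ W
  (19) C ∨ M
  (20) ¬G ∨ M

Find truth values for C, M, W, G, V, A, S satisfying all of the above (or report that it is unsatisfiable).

UNSATISFIABLE

Case C = True:
  (V) forces V = True.
  (¬V ∨ ¬W) forces W = False.
  (A ∨ ¬C ∨ W) forces A = True.
  Clause (¬A ∨ W) is falsified — contradiction.
Case C = False:
  Clause (C) is falsified — contradiction.
Both cases fail, so the formula is unsatisfiable.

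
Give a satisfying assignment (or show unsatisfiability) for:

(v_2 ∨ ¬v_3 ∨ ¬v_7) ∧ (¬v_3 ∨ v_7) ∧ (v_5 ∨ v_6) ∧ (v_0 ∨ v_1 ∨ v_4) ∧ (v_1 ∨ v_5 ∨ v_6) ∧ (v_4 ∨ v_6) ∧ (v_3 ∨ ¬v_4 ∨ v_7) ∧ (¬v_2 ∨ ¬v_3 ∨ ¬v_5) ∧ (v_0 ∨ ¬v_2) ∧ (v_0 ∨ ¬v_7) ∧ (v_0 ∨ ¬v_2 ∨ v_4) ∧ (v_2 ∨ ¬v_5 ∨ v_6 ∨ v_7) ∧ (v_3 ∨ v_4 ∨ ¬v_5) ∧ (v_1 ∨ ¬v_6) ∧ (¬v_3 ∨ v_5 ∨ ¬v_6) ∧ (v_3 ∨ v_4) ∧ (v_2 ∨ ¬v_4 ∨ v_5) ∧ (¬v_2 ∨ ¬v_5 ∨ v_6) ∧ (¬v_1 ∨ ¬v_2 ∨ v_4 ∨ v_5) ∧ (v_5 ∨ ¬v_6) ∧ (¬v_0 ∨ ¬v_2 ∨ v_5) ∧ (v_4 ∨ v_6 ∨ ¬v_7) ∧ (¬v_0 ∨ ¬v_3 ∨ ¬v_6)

v_0 = True; v_1 = True; v_2 = False; v_3 = False; v_4 = True; v_5 = True; v_6 = True; v_7 = True

Try v_0 = False:
  (v_0 ∨ ¬v_2) forces v_2 = False.
  (v_0 ∨ ¬v_7) forces v_7 = False.
  (¬v_3 ∨ v_7) forces v_3 = False.
  (v_3 ∨ ¬v_4 ∨ v_7) forces v_4 = False.
  clause (v_3 ∨ v_4) is falsified — backtrack.
So v_0 = True.
Set v_1 = True.
Set v_2 = False.
Set v_3 = False.
  then (v_3 ∨ v_4) forces v_4 = True.
  then (v_2 ∨ ¬v_4 ∨ v_5) forces v_5 = True.
  then (v_3 ∨ ¬v_4 ∨ v_7) forces v_7 = True.
Set v_6 = True.
All clauses satisfied.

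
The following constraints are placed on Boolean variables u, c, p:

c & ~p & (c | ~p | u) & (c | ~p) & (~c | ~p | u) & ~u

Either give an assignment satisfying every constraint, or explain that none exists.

u=F; c=T; p=F

Unit clause (c) forces c = True.
Unit clause (~p) forces p = False.
Unit clause (~u) forces u = False.
Check each clause:
  (c): c holds.
  (~p): ~p holds.
  (c | ~p | u): c holds.
  (c | ~p): c holds.
  (~c | ~p | u): ~p holds.
  (~u): ~u holds.
All clauses satisfied.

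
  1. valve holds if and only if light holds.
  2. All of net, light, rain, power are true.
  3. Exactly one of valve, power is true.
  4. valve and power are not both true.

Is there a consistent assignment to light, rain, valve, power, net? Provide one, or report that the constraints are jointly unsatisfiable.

Case power = True:
  (2) forces net = True.
  (2) forces light = True.
  (1) with light=T forces valve = True.
  Constraint (3) is violated (valve=T, power=T) — contradiction.
Case power = False:
  Constraint (2) is violated (power=F) — contradiction.
Both cases fail — unsatisfiable.

UNSATISFIABLE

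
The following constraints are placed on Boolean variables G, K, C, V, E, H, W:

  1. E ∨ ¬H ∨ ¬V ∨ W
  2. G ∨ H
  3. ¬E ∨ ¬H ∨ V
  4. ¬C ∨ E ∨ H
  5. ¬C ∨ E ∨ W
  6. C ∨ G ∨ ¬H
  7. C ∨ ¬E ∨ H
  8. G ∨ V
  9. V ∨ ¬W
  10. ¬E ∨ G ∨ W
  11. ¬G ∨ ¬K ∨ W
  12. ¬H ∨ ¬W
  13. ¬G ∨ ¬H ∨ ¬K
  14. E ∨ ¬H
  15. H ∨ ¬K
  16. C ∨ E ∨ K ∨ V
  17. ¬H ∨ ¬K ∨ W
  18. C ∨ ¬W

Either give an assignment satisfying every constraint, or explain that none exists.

G=T; K=F; C=T; V=T; E=T; H=F; W=T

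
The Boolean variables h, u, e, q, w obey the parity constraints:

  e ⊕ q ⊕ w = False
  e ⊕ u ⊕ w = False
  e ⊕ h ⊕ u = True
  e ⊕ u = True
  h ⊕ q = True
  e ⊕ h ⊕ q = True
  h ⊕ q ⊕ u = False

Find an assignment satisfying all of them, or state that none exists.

h=F, u=T, e=F, q=T, w=T

e ⊕ q ⊕ w = F ⊕ T ⊕ T = False ✓
e ⊕ u ⊕ w = F ⊕ T ⊕ T = False ✓
e ⊕ h ⊕ u = F ⊕ F ⊕ T = True ✓
e ⊕ u = F ⊕ T = True ✓
h ⊕ q = F ⊕ T = True ✓
e ⊕ h ⊕ q = F ⊕ F ⊕ T = True ✓
h ⊕ q ⊕ u = F ⊕ T ⊕ T = False ✓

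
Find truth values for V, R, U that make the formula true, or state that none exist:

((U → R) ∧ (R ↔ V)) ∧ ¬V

V = False, R = False, U = False

  (U → R) ∧ (R ↔ V) = True
    U → R = True
    R ↔ V = True
  ¬V = True
Both conjuncts True, so the formula holds.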